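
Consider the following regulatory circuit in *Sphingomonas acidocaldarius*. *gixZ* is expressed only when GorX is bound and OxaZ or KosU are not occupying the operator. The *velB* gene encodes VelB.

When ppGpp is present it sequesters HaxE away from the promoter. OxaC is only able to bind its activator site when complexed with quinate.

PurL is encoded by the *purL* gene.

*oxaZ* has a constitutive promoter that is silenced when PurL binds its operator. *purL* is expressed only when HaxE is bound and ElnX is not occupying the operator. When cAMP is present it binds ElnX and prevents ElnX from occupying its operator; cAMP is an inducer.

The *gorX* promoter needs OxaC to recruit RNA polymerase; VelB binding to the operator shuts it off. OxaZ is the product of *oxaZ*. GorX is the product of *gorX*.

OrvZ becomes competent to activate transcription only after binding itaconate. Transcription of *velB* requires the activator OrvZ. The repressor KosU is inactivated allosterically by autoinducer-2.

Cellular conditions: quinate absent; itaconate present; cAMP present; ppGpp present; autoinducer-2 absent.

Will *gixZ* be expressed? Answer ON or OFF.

ppGpp is present, so HaxE is inactive.
cAMP is present, so ElnX is inactive.
Required activator HaxE is absent, so *purL* is not transcribed.
So PurL is not produced.
With no repressor bound, *oxaZ* is transcribed.
So OxaZ is produced and active.
Itaconate is present, so OrvZ is active.
No repressor is bound and OrvZ is active, so *velB* is transcribed.
So VelB is produced and active.
Quinate is absent, so OxaC is inactive.
With repressor VelB bound, *gorX* is not transcribed.
So GorX is not produced.
Autoinducer-2 is absent, so KosU is active.
With repressor OxaZ bound, *gixZ* is not transcribed.

OFF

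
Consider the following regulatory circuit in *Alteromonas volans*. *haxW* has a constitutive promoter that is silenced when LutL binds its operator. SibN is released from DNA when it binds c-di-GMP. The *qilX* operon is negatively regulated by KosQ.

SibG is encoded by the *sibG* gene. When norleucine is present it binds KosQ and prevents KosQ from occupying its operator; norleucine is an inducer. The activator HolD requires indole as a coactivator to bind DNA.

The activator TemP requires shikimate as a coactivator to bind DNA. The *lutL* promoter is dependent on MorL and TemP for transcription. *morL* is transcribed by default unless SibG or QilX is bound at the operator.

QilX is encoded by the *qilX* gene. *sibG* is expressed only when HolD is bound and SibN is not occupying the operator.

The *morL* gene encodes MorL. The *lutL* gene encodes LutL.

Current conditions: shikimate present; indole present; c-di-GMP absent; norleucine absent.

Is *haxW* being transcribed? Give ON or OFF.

OFF

c-di-GMP is absent, so SibN is active.
Indole is present, so HolD is active.
With repressor SibN bound, *sibG* is not transcribed.
So SibG is not produced.
Norleucine is absent, so KosQ is active.
With repressor KosQ bound, *qilX* is not transcribed.
So QilX is not produced.
With no repressor bound, *morL* is transcribed.
So MorL is produced and active.
Shikimate is present, so TemP is active.
No repressor is bound and MorL and TemP are active, so *lutL* is transcribed.
So LutL is produced and active.
With repressor LutL bound, *haxW* is not transcribed.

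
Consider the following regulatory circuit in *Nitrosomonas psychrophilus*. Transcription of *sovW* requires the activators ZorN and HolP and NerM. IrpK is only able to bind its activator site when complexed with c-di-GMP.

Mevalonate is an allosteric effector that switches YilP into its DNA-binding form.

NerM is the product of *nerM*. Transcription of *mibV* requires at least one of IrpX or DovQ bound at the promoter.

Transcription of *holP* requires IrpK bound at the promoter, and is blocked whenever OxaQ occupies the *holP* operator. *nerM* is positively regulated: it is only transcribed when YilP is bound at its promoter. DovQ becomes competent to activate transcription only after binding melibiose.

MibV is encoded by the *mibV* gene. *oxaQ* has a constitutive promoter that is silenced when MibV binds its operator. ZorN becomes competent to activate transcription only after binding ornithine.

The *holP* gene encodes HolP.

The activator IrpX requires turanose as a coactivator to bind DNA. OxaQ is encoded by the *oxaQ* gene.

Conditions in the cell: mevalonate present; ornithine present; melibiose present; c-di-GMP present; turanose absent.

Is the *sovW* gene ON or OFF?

Ornithine is present, so ZorN is active.
c-di-GMP is present, so IrpK is active.
Turanose is absent, so IrpX is inactive.
Melibiose is present, so DovQ is active.
Activator DovQ is present, so *mibV* is transcribed.
So MibV is produced and active.
With repressor MibV bound, *oxaQ* is not transcribed.
So OxaQ is not produced.
No repressor is bound and IrpK is active, so *holP* is transcribed.
So HolP is produced and active.
Mevalonate is present, so YilP is active.
No repressor is bound and YilP is active, so *nerM* is transcribed.
So NerM is produced and active.
No repressor is bound and ZorN and HolP and NerM are active, so *sovW* is transcribed.

ON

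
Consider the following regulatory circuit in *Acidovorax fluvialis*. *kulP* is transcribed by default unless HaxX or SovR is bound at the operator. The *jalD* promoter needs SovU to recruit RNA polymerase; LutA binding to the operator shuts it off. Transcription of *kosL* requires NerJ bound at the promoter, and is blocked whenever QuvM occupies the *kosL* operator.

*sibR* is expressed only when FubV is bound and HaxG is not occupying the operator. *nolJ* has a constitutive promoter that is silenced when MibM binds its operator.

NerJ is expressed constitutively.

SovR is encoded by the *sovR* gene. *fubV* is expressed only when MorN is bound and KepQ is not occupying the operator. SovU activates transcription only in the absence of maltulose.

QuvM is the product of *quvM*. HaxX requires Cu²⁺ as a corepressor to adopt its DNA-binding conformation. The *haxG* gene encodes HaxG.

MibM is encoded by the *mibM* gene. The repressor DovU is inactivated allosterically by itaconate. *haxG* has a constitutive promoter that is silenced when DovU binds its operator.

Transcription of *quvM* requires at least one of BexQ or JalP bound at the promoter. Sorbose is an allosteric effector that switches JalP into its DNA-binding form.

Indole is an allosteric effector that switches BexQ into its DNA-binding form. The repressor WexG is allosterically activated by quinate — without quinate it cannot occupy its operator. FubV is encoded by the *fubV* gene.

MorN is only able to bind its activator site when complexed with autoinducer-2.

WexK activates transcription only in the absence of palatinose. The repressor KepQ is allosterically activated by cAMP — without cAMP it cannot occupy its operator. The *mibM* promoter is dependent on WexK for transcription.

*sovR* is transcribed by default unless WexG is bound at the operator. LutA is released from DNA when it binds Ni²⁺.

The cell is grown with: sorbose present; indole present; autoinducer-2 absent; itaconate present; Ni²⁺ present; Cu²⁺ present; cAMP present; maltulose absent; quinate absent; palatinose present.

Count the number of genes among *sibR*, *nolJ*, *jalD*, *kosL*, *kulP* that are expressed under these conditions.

2

cAMP is present, so KepQ is active.
Autoinducer-2 is absent, so MorN is inactive.
With repressor KepQ bound, *fubV* is not transcribed.
So FubV is not produced.
Itaconate is present, so DovU is inactive.
With no repressor bound, *haxG* is transcribed.
So HaxG is produced and active.
With repressor HaxG bound, *sibR* is not transcribed.
→ *sibR* is OFF.
Palatinose is present, so WexK is inactive.
Required activator WexK is absent, so *mibM* is not transcribed.
So MibM is not produced.
With no repressor bound, *nolJ* is transcribed.
→ *nolJ* is ON.
Maltulose is absent, so SovU is active.
Ni²⁺ is present, so LutA is inactive.
No repressor is bound and SovU is active, so *jalD* is transcribed.
→ *jalD* is ON.
NerJ is produced constitutively and is active.
Indole is present, so BexQ is active.
Sorbose is present, so JalP is active.
Activator BexQ is present, so *quvM* is transcribed.
So QuvM is produced and active.
With repressor QuvM bound, *kosL* is not transcribed.
→ *kosL* is OFF.
Cu²⁺ is present, so HaxX is active.
Quinate is absent, so WexG is inactive.
With no repressor bound, *sovR* is transcribed.
So SovR is produced and active.
With repressor HaxX bound, *kulP* is not transcribed.
→ *kulP* is OFF.
2 of the 5 genes are transcribed.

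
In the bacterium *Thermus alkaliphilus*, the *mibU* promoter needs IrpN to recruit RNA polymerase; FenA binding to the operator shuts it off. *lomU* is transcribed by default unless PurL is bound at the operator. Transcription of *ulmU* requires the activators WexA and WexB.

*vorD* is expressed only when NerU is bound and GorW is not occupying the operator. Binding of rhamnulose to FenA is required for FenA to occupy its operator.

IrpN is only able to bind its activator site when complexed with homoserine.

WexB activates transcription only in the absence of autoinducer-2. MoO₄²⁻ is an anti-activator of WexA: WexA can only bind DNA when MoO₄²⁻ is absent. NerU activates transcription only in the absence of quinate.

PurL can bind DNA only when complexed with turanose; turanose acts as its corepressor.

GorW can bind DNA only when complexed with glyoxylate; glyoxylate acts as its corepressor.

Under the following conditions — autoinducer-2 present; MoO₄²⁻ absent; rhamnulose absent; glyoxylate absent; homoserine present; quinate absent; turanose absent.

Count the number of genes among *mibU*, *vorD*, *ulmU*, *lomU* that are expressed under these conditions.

Rhamnulose is absent, so FenA is inactive.
Homoserine is present, so IrpN is active.
No repressor is bound and IrpN is active, so *mibU* is transcribed.
→ *mibU* is ON.
Quinate is absent, so NerU is active.
Glyoxylate is absent, so GorW is inactive.
No repressor is bound and NerU is active, so *vorD* is transcribed.
→ *vorD* is ON.
MoO₄²⁻ is absent, so WexA is active.
Autoinducer-2 is present, so WexB is inactive.
Required activator WexB is absent, so *ulmU* is not transcribed.
→ *ulmU* is OFF.
Turanose is absent, so PurL is inactive.
With no repressor bound, *lomU* is transcribed.
→ *lomU* is ON.
3 of the 4 genes are transcribed.

3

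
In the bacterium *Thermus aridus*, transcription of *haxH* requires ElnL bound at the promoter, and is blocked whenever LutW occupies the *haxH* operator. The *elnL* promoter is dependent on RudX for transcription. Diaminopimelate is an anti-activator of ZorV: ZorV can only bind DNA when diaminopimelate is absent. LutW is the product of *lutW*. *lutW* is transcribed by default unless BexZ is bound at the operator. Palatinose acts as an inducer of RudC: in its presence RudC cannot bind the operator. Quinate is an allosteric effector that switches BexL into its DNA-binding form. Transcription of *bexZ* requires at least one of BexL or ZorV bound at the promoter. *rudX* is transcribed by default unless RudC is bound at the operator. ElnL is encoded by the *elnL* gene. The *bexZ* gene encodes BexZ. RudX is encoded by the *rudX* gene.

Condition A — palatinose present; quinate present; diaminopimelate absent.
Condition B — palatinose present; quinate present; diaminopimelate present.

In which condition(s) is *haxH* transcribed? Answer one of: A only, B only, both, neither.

Condition A:
Palatinose is present, so RudC is inactive.
With no repressor bound, *rudX* is transcribed.
So RudX is produced and active.
No repressor is bound and RudX is active, so *elnL* is transcribed.
So ElnL is produced and active.
Quinate is present, so BexL is active.
Diaminopimelate is absent, so ZorV is active.
Activator BexL is present, so *bexZ* is transcribed.
So BexZ is produced and active.
With repressor BexZ bound, *lutW* is not transcribed.
So LutW is not produced.
No repressor is bound and ElnL is active, so *haxH* is transcribed.
→ *haxH* is ON in A.
Condition B:
Palatinose is present, so RudC is inactive.
With no repressor bound, *rudX* is transcribed.
So RudX is produced and active.
No repressor is bound and RudX is active, so *elnL* is transcribed.
So ElnL is produced and active.
Quinate is present, so BexL is active.
Diaminopimelate is present, so ZorV is inactive.
Activator BexL is present, so *bexZ* is transcribed.
So BexZ is produced and active.
With repressor BexZ bound, *lutW* is not transcribed.
So LutW is not produced.
No repressor is bound and ElnL is active, so *haxH* is transcribed.
→ *haxH* is ON in B.

both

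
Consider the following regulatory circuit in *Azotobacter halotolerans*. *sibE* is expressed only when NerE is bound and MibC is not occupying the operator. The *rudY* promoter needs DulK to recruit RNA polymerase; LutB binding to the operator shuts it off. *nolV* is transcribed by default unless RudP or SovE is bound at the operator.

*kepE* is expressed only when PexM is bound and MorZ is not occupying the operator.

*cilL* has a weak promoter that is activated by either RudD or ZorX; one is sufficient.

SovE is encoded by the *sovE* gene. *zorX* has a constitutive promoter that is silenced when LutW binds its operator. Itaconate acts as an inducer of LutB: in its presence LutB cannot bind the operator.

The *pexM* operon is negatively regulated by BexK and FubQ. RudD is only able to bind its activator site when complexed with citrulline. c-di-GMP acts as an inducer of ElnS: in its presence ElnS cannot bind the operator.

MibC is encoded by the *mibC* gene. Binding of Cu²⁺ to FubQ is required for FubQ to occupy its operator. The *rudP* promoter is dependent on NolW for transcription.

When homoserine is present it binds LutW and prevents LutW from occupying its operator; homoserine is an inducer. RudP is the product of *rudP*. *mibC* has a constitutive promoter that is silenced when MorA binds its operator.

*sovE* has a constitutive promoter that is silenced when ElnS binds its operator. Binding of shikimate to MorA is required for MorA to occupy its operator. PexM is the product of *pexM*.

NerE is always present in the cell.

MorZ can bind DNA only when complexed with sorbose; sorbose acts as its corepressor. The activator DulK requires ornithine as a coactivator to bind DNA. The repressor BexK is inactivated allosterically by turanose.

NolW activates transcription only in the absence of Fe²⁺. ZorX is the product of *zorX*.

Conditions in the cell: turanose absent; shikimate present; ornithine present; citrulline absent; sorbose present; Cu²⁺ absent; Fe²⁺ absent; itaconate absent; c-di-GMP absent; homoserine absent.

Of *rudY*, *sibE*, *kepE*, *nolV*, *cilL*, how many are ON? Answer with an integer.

1

Itaconate is absent, so LutB is active.
Ornithine is present, so DulK is active.
With repressor LutB bound, *rudY* is not transcribed.
→ *rudY* is OFF.
NerE is produced constitutively and is active.
Shikimate is present, so MorA is active.
With repressor MorA bound, *mibC* is not transcribed.
So MibC is not produced.
No repressor is bound and NerE is active, so *sibE* is transcribed.
→ *sibE* is ON.
Sorbose is present, so MorZ is active.
Turanose is absent, so BexK is active.
Cu²⁺ is absent, so FubQ is inactive.
With repressor BexK bound, *pexM* is not transcribed.
So PexM is not produced.
With repressor MorZ bound, *kepE* is not transcribed.
→ *kepE* is OFF.
Fe²⁺ is absent, so NolW is active.
No repressor is bound and NolW is active, so *rudP* is transcribed.
So RudP is produced and active.
c-di-GMP is absent, so ElnS is active.
With repressor ElnS bound, *sovE* is not transcribed.
So SovE is not produced.
With repressor RudP bound, *nolV* is not transcribed.
→ *nolV* is OFF.
Citrulline is absent, so RudD is inactive.
Homoserine is absent, so LutW is active.
With repressor LutW bound, *zorX* is not transcribed.
So ZorX is not produced.
No activator is available at the *cilL* promoter, so *cilL* is not transcribed.
→ *cilL* is OFF.
1 of the 5 genes is transcribed.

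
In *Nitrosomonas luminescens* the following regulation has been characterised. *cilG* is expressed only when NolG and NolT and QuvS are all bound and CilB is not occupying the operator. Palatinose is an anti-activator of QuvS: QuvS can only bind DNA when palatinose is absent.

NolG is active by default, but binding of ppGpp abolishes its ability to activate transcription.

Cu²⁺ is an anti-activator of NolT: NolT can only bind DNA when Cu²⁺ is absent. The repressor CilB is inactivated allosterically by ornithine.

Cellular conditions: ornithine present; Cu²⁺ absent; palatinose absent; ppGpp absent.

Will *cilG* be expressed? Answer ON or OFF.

ppGpp is absent, so NolG is active.
Cu²⁺ is absent, so NolT is active.
Ornithine is present, so CilB is inactive.
Palatinose is absent, so QuvS is active.
No repressor is bound and NolG and NolT and QuvS are active, so *cilG* is transcribed.

ON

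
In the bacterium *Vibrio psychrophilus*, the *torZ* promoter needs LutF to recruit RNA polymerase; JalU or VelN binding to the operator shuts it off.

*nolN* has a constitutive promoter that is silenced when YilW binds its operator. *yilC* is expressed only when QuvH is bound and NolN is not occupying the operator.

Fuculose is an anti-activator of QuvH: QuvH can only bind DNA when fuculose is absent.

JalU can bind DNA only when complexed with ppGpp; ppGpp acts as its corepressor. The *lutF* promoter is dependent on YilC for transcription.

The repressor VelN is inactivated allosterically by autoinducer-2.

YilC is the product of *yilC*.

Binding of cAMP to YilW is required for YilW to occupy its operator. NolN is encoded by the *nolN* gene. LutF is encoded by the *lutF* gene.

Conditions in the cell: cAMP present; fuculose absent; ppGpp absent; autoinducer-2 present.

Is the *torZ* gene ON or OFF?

ppGpp is absent, so JalU is inactive.
Autoinducer-2 is present, so VelN is inactive.
cAMP is present, so YilW is active.
With repressor YilW bound, *nolN* is not transcribed.
So NolN is not produced.
Fuculose is absent, so QuvH is active.
No repressor is bound and QuvH is active, so *yilC* is transcribed.
So YilC is produced and active.
No repressor is bound and YilC is active, so *lutF* is transcribed.
So LutF is produced and active.
No repressor is bound and LutF is active, so *torZ* is transcribed.

ON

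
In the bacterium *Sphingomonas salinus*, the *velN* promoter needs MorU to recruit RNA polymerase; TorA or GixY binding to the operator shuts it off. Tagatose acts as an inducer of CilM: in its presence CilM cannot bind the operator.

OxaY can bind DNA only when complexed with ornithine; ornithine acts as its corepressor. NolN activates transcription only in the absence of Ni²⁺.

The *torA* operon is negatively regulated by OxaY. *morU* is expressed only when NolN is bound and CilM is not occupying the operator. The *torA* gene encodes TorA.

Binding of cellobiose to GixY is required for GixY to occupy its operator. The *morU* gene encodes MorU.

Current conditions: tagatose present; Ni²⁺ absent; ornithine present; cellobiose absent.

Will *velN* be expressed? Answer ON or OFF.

ON

Ornithine is present, so OxaY is active.
With repressor OxaY bound, *torA* is not transcribed.
So TorA is not produced.
Cellobiose is absent, so GixY is inactive.
Ni²⁺ is absent, so NolN is active.
Tagatose is present, so CilM is inactive.
No repressor is bound and NolN is active, so *morU* is transcribed.
So MorU is produced and active.
No repressor is bound and MorU is active, so *velN* is transcribed.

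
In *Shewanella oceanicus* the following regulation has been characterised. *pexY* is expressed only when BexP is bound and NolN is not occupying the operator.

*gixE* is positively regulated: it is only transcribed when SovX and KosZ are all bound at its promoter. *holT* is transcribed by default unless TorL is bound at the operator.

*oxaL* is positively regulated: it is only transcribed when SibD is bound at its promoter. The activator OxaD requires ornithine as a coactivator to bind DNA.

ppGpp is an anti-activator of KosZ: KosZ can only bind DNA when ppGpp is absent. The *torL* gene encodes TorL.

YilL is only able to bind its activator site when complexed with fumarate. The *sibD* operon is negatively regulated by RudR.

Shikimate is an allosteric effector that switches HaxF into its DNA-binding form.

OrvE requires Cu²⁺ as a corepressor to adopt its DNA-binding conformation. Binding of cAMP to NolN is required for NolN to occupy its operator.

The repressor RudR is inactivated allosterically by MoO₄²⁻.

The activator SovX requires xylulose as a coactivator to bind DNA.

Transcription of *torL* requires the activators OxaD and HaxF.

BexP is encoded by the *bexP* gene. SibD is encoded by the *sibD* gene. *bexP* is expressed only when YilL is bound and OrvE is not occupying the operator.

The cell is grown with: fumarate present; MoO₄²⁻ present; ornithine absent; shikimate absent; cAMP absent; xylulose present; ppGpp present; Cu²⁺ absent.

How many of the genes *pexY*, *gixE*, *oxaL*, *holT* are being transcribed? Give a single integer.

cAMP is absent, so NolN is inactive.
Cu²⁺ is absent, so OrvE is inactive.
Fumarate is present, so YilL is active.
No repressor is bound and YilL is active, so *bexP* is transcribed.
So BexP is produced and active.
No repressor is bound and BexP is active, so *pexY* is transcribed.
→ *pexY* is ON.
Xylulose is present, so SovX is active.
ppGpp is present, so KosZ is inactive.
Required activator KosZ is absent, so *gixE* is not transcribed.
→ *gixE* is OFF.
MoO₄²⁻ is present, so RudR is inactive.
With no repressor bound, *sibD* is transcribed.
So SibD is produced and active.
No repressor is bound and SibD is active, so *oxaL* is transcribed.
→ *oxaL* is ON.
Ornithine is absent, so OxaD is inactive.
Shikimate is absent, so HaxF is inactive.
Required activator OxaD is absent, so *torL* is not transcribed.
So TorL is not produced.
With no repressor bound, *holT* is transcribed.
→ *holT* is ON.
3 of the 4 genes are transcribed.

3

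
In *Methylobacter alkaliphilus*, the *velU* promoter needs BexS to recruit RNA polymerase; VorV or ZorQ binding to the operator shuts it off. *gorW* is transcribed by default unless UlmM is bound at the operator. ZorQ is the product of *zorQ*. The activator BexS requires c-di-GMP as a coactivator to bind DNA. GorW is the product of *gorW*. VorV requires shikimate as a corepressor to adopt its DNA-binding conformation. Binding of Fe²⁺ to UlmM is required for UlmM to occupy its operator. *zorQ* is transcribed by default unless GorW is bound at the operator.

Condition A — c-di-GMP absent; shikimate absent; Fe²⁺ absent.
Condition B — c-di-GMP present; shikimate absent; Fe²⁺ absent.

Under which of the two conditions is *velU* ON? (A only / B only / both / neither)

Condition A:
c-di-GMP is absent, so BexS is inactive.
Shikimate is absent, so VorV is inactive.
Fe²⁺ is absent, so UlmM is inactive.
With no repressor bound, *gorW* is transcribed.
So GorW is produced and active.
With repressor GorW bound, *zorQ* is not transcribed.
So ZorQ is not produced.
Required activator BexS is absent, so *velU* is not transcribed.
→ *velU* is OFF in A.
Condition B:
c-di-GMP is present, so BexS is active.
Shikimate is absent, so VorV is inactive.
Fe²⁺ is absent, so UlmM is inactive.
With no repressor bound, *gorW* is transcribed.
So GorW is produced and active.
With repressor GorW bound, *zorQ* is not transcribed.
So ZorQ is not produced.
No repressor is bound and BexS is active, so *velU* is transcribed.
→ *velU* is ON in B.

B only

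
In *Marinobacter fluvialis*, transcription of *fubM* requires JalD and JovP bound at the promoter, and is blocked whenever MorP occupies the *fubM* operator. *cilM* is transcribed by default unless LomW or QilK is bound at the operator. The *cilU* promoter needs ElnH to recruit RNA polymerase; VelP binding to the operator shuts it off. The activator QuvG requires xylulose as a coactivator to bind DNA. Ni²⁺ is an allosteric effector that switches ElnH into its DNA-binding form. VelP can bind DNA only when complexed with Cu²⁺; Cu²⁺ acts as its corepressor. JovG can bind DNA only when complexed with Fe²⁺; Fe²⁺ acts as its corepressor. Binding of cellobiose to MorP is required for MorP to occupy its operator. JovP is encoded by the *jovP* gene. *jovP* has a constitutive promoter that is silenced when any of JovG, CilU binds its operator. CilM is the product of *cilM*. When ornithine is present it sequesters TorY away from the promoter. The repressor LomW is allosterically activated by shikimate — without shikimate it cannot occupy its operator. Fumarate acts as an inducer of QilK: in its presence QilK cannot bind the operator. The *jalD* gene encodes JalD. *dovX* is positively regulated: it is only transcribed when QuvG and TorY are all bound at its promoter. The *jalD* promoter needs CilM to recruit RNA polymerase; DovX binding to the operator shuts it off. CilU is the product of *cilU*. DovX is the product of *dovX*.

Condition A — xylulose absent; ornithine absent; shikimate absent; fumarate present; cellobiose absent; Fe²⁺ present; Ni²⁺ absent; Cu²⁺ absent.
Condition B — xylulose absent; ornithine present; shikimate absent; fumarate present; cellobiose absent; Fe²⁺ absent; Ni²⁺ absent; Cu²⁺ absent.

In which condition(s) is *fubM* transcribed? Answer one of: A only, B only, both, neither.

B only

Condition A:
Xylulose is absent, so QuvG is inactive.
Ornithine is absent, so TorY is active.
Required activator QuvG is absent, so *dovX* is not transcribed.
So DovX is not produced.
Shikimate is absent, so LomW is inactive.
Fumarate is present, so QilK is inactive.
With no repressor bound, *cilM* is transcribed.
So CilM is produced and active.
No repressor is bound and CilM is active, so *jalD* is transcribed.
So JalD is produced and active.
Cellobiose is absent, so MorP is inactive.
Fe²⁺ is present, so JovG is active.
Ni²⁺ is absent, so ElnH is inactive.
Cu²⁺ is absent, so VelP is inactive.
Required activator ElnH is absent, so *cilU* is not transcribed.
So CilU is not produced.
With repressor JovG bound, *jovP* is not transcribed.
So JovP is not produced.
Required activator JovP is absent, so *fubM* is not transcribed.
→ *fubM* is OFF in A.
Condition B:
Xylulose is absent, so QuvG is inactive.
Ornithine is present, so TorY is inactive.
Required activator QuvG is absent, so *dovX* is not transcribed.
So DovX is not produced.
Shikimate is absent, so LomW is inactive.
Fumarate is present, so QilK is inactive.
With no repressor bound, *cilM* is transcribed.
So CilM is produced and active.
No repressor is bound and CilM is active, so *jalD* is transcribed.
So JalD is produced and active.
Cellobiose is absent, so MorP is inactive.
Fe²⁺ is absent, so JovG is inactive.
Ni²⁺ is absent, so ElnH is inactive.
Cu²⁺ is absent, so VelP is inactive.
Required activator ElnH is absent, so *cilU* is not transcribed.
So CilU is not produced.
With no repressor bound, *jovP* is transcribed.
So JovP is produced and active.
No repressor is bound and JalD and JovP are active, so *fubM* is transcribed.
→ *fubM* is ON in B.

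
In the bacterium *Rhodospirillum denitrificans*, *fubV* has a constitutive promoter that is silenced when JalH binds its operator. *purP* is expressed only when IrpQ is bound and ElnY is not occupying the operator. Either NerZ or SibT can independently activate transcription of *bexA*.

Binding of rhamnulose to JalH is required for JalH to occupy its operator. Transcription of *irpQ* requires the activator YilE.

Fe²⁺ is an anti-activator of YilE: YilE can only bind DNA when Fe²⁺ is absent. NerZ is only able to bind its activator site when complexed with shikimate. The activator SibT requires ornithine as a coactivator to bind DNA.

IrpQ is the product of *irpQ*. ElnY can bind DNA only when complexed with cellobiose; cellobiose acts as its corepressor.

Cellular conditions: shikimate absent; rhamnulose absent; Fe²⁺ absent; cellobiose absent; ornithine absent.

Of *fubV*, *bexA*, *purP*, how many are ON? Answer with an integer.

2

Rhamnulose is absent, so JalH is inactive.
With no repressor bound, *fubV* is transcribed.
→ *fubV* is ON.
Shikimate is absent, so NerZ is inactive.
Ornithine is absent, so SibT is inactive.
No activator is available at the *bexA* promoter, so *bexA* is not transcribed.
→ *bexA* is OFF.
Cellobiose is absent, so ElnY is inactive.
Fe²⁺ is absent, so YilE is active.
No repressor is bound and YilE is active, so *irpQ* is transcribed.
So IrpQ is produced and active.
No repressor is bound and IrpQ is active, so *purP* is transcribed.
→ *purP* is ON.
2 of the 3 genes are transcribed.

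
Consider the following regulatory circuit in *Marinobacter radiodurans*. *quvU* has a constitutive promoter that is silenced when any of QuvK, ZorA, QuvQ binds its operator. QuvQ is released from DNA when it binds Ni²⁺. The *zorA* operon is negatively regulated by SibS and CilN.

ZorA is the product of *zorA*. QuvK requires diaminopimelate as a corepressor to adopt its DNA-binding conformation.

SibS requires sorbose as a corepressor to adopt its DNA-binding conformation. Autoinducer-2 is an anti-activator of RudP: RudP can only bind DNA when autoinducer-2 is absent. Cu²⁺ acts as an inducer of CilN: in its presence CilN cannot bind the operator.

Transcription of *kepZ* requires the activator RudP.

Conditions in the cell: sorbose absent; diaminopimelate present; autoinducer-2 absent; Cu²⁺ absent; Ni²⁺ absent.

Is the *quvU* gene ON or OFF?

OFF

Diaminopimelate is present, so QuvK is active.
Sorbose is absent, so SibS is inactive.
Cu²⁺ is absent, so CilN is active.
With repressor CilN bound, *zorA* is not transcribed.
So ZorA is not produced.
Ni²⁺ is absent, so QuvQ is active.
With repressor QuvK bound, *quvU* is not transcribed.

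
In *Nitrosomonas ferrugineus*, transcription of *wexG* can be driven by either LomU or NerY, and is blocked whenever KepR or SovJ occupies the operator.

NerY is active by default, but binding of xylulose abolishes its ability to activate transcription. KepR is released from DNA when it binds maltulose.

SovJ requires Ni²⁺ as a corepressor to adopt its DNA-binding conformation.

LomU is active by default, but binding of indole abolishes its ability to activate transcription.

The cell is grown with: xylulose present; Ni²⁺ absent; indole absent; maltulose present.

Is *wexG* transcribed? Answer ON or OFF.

ON

Maltulose is present, so KepR is inactive.
Ni²⁺ is absent, so SovJ is inactive.
Indole is absent, so LomU is active.
Xylulose is present, so NerY is inactive.
Activator LomU is present, so *wexG* is transcribed.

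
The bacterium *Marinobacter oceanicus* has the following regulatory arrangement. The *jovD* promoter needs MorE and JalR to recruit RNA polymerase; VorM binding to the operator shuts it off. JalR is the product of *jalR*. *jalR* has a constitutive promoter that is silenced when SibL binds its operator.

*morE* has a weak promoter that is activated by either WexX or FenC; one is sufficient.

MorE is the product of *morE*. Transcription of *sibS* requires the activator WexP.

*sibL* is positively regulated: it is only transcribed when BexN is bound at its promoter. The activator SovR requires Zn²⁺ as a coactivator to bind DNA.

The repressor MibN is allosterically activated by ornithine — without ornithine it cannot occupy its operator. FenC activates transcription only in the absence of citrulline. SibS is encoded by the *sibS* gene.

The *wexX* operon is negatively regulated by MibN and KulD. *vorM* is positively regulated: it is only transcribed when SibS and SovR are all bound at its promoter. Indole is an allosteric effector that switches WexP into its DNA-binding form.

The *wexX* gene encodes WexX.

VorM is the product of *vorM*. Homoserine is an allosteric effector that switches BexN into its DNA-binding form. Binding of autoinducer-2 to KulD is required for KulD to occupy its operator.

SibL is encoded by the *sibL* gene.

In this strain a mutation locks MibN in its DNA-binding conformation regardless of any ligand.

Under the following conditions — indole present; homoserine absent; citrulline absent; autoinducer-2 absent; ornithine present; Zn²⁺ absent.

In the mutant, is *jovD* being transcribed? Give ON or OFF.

MibN is constitutively active in this strain.
Autoinducer-2 is absent, so KulD is inactive.
With repressor MibN bound, *wexX* is not transcribed.
So WexX is not produced.
Citrulline is absent, so FenC is active.
Activator FenC is present, so *morE* is transcribed.
So MorE is produced and active.
Homoserine is absent, so BexN is inactive.
Required activator BexN is absent, so *sibL* is not transcribed.
So SibL is not produced.
With no repressor bound, *jalR* is transcribed.
So JalR is produced and active.
Indole is present, so WexP is active.
No repressor is bound and WexP is active, so *sibS* is transcribed.
So SibS is produced and active.
Zn²⁺ is absent, so SovR is inactive.
Required activator SovR is absent, so *vorM* is not transcribed.
So VorM is not produced.
No repressor is bound and MorE and JalR are active, so *jovD* is transcribed.

ON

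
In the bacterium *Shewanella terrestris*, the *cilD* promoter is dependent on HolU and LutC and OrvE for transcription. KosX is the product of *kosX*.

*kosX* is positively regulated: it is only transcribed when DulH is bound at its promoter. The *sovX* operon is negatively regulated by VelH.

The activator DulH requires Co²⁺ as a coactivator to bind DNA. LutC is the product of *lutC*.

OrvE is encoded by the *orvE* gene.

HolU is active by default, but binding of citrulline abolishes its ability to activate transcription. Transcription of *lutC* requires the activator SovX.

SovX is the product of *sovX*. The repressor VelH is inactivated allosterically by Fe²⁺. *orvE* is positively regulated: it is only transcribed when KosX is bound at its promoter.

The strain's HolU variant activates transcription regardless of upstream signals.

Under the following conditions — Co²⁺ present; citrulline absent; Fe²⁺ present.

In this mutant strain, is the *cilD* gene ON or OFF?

HolU is constitutively active in this strain.
Fe²⁺ is present, so VelH is inactive.
With no repressor bound, *sovX* is transcribed.
So SovX is produced and active.
No repressor is bound and SovX is active, so *lutC* is transcribed.
So LutC is produced and active.
Co²⁺ is present, so DulH is active.
No repressor is bound and DulH is active, so *kosX* is transcribed.
So KosX is produced and active.
No repressor is bound and KosX is active, so *orvE* is transcribed.
So OrvE is produced and active.
No repressor is bound and HolU and LutC and OrvE are active, so *cilD* is transcribed.

ON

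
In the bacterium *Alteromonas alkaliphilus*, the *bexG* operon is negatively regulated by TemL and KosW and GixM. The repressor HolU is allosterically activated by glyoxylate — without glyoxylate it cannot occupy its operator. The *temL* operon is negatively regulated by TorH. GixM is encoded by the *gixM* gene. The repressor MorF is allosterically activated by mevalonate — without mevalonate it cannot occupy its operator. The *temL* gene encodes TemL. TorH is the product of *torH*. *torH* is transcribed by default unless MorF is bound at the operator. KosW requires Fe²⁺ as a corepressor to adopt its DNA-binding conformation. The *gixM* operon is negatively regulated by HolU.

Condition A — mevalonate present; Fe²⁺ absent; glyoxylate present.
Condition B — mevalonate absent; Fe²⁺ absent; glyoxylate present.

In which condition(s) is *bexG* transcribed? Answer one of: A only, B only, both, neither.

B only

Condition A:
Mevalonate is present, so MorF is active.
With repressor MorF bound, *torH* is not transcribed.
So TorH is not produced.
With no repressor bound, *temL* is transcribed.
So TemL is produced and active.
Fe²⁺ is absent, so KosW is inactive.
Glyoxylate is present, so HolU is active.
With repressor HolU bound, *gixM* is not transcribed.
So GixM is not produced.
With repressor TemL bound, *bexG* is not transcribed.
→ *bexG* is OFF in A.
Condition B:
Mevalonate is absent, so MorF is inactive.
With no repressor bound, *torH* is transcribed.
So TorH is produced and active.
With repressor TorH bound, *temL* is not transcribed.
So TemL is not produced.
Fe²⁺ is absent, so KosW is inactive.
Glyoxylate is present, so HolU is active.
With repressor HolU bound, *gixM* is not transcribed.
So GixM is not produced.
With no repressor bound, *bexG* is transcribed.
→ *bexG* is ON in B.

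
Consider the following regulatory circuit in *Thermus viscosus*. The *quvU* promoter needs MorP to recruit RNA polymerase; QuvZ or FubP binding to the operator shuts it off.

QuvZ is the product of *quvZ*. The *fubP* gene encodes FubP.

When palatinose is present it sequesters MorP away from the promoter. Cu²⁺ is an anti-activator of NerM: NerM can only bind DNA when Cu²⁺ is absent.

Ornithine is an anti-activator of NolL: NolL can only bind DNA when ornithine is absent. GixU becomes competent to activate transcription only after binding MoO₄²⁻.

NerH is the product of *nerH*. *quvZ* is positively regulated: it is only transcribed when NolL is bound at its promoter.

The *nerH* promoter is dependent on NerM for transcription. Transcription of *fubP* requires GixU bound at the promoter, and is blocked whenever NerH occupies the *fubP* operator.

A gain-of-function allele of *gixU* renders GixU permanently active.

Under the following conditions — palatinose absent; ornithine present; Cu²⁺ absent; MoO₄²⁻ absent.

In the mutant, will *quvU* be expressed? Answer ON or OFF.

ON

Ornithine is present, so NolL is inactive.
Required activator NolL is absent, so *quvZ* is not transcribed.
So QuvZ is not produced.
GixU is constitutively active in this strain.
Cu²⁺ is absent, so NerM is active.
No repressor is bound and NerM is active, so *nerH* is transcribed.
So NerH is produced and active.
With repressor NerH bound, *fubP* is not transcribed.
So FubP is not produced.
Palatinose is absent, so MorP is active.
No repressor is bound and MorP is active, so *quvU* is transcribed.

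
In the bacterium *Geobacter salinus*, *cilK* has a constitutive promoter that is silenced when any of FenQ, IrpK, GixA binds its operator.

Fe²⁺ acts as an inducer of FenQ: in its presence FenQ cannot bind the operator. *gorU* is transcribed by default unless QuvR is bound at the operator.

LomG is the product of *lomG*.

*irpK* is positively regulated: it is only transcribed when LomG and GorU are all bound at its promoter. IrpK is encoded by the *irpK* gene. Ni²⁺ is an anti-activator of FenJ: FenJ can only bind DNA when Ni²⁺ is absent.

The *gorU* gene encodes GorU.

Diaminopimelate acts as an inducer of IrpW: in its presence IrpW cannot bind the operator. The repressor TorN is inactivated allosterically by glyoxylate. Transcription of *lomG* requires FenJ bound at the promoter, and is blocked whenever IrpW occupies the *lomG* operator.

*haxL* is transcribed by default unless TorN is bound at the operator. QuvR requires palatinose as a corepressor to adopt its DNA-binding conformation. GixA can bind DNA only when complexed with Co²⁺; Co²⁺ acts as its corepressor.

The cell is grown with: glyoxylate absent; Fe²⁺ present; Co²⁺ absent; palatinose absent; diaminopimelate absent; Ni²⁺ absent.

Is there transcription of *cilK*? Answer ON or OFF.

ON

Fe²⁺ is present, so FenQ is inactive.
Diaminopimelate is absent, so IrpW is active.
Ni²⁺ is absent, so FenJ is active.
With repressor IrpW bound, *lomG* is not transcribed.
So LomG is not produced.
Palatinose is absent, so QuvR is inactive.
With no repressor bound, *gorU* is transcribed.
So GorU is produced and active.
Required activator LomG is absent, so *irpK* is not transcribed.
So IrpK is not produced.
Co²⁺ is absent, so GixA is inactive.
With no repressor bound, *cilK* is transcribed.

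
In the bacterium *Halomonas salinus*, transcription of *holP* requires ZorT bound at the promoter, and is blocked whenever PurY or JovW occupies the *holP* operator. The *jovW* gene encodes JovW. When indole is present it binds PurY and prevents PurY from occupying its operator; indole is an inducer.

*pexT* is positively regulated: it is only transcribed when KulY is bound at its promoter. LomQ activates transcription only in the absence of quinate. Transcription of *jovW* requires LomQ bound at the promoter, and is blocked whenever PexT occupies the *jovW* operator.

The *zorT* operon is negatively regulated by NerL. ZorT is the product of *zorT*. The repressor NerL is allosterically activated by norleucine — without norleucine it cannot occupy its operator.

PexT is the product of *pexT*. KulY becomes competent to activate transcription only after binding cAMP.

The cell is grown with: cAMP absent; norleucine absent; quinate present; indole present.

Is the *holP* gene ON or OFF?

Indole is present, so PurY is inactive.
Norleucine is absent, so NerL is inactive.
With no repressor bound, *zorT* is transcribed.
So ZorT is produced and active.
cAMP is absent, so KulY is inactive.
Required activator KulY is absent, so *pexT* is not transcribed.
So PexT is not produced.
Quinate is present, so LomQ is inactive.
Required activator LomQ is absent, so *jovW* is not transcribed.
So JovW is not produced.
No repressor is bound and ZorT is active, so *holP* is transcribed.

ON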